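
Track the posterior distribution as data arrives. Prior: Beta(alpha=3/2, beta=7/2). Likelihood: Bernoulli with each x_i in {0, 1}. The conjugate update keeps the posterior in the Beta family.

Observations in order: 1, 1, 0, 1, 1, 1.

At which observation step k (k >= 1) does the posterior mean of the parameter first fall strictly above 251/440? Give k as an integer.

obs 1: x=1 → posterior Beta(5/2, 7/2)
obs 2: x=1 → posterior Beta(7/2, 7/2)
obs 3: x=0 → posterior Beta(7/2, 9/2)
obs 4: x=1 → posterior Beta(9/2, 9/2)
obs 5: x=1 → posterior Beta(11/2, 9/2)
obs 6: x=1 → posterior Beta(13/2, 9/2)

k = 6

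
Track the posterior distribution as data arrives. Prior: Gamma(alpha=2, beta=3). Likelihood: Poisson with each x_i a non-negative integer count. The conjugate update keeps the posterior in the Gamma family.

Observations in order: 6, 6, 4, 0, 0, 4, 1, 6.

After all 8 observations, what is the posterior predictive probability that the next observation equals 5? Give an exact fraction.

15687012639728880179384364574667099/205093135123001112668213051796750336

obs 1: x=6 → posterior Gamma(8, 4)
obs 2: x=6 → posterior Gamma(14, 5)
obs 3: x=4 → posterior Gamma(18, 6)
obs 4: x=0 → posterior Gamma(18, 7)
obs 5: x=0 → posterior Gamma(18, 8)
obs 6: x=4 → posterior Gamma(22, 9)
obs 7: x=1 → posterior Gamma(23, 10)
obs 8: x=6 → posterior Gamma(29, 11)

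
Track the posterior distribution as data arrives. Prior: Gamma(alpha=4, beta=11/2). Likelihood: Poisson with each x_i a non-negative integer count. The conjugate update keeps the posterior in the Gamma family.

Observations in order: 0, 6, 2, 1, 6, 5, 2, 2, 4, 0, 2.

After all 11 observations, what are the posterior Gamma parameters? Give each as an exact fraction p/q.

obs 1: x=0 → posterior Gamma(4, 13/2)
obs 2: x=6 → posterior Gamma(10, 15/2)
obs 3: x=2 → posterior Gamma(12, 17/2)
obs 4: x=1 → posterior Gamma(13, 19/2)
obs 5: x=6 → posterior Gamma(19, 21/2)
obs 6: x=5 → posterior Gamma(24, 23/2)
obs 7: x=2 → posterior Gamma(26, 25/2)
obs 8: x=2 → posterior Gamma(28, 27/2)
obs 9: x=4 → posterior Gamma(32, 29/2)
obs 10: x=0 → posterior Gamma(32, 31/2)
obs 11: x=2 → posterior Gamma(34, 33/2)

alpha=34, beta=33/2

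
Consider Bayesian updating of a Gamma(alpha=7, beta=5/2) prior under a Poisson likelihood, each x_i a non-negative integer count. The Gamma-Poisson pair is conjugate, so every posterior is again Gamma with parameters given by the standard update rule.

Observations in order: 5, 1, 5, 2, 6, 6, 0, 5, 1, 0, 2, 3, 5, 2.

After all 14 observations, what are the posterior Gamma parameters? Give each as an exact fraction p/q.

obs 1: x=5 → posterior Gamma(12, 7/2)
obs 2: x=1 → posterior Gamma(13, 9/2)
obs 3: x=5 → posterior Gamma(18, 11/2)
obs 4: x=2 → posterior Gamma(20, 13/2)
obs 5: x=6 → posterior Gamma(26, 15/2)
obs 6: x=6 → posterior Gamma(32, 17/2)
obs 7: x=0 → posterior Gamma(32, 19/2)
obs 8: x=5 → posterior Gamma(37, 21/2)
obs 9: x=1 → posterior Gamma(38, 23/2)
obs 10: x=0 → posterior Gamma(38, 25/2)
obs 11: x=2 → posterior Gamma(40, 27/2)
obs 12: x=3 → posterior Gamma(43, 29/2)
obs 13: x=5 → posterior Gamma(48, 31/2)
obs 14: x=2 → posterior Gamma(50, 33/2)

alpha=50, beta=33/2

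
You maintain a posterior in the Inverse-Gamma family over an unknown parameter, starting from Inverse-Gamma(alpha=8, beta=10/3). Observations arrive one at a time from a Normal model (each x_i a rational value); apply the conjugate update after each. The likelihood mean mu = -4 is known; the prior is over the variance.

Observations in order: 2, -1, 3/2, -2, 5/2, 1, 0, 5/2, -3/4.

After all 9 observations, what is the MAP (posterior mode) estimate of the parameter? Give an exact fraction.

obs 1: x=2 → posterior Inverse-Gamma(17/2, 64/3)
obs 2: x=-1 → posterior Inverse-Gamma(9, 155/6)
obs 3: x=3/2 → posterior Inverse-Gamma(19/2, 983/24)
obs 4: x=-2 → posterior Inverse-Gamma(10, 1031/24)
obs 5: x=5/2 → posterior Inverse-Gamma(21/2, 769/12)
obs 6: x=1 → posterior Inverse-Gamma(11, 919/12)
obs 7: x=0 → posterior Inverse-Gamma(23/2, 1015/12)
obs 8: x=5/2 → posterior Inverse-Gamma(12, 2537/24)
obs 9: x=-3/4 → posterior Inverse-Gamma(25/2, 10655/96)

10655/1296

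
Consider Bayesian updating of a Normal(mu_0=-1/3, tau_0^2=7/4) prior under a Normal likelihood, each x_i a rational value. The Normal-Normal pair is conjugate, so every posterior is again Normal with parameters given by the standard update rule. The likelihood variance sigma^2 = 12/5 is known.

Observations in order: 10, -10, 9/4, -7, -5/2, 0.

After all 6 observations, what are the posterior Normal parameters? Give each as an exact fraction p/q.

mu_0=-1079/1032, tau_0^2=14/43

obs 1: x=10 → posterior Normal(334/83, 84/83)
obs 2: x=-10 → posterior Normal(-8/59, 42/59)
obs 3: x=9/4 → posterior Normal(251/612, 28/51)
obs 4: x=-7 → posterior Normal(-729/752, 21/47)
obs 5: x=-5/2 → posterior Normal(-1079/892, 84/223)
obs 6: x=0 → posterior Normal(-1079/1032, 14/43)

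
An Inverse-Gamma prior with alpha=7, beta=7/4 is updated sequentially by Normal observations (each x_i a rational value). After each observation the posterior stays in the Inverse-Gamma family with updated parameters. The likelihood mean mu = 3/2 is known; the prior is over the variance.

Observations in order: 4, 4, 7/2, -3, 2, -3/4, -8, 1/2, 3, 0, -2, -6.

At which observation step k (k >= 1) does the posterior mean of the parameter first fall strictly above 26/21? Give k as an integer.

k = 3

obs 1: x=4 → posterior Inverse-Gamma(15/2, 39/8)
obs 2: x=4 → posterior Inverse-Gamma(8, 8)
obs 3: x=7/2 → posterior Inverse-Gamma(17/2, 10)
obs 4: x=-3 → posterior Inverse-Gamma(9, 161/8)
obs 5: x=2 → posterior Inverse-Gamma(19/2, 81/4)
obs 6: x=-3/4 → posterior Inverse-Gamma(10, 729/32)
obs 7: x=-8 → posterior Inverse-Gamma(21/2, 2173/32)
obs 8: x=1/2 → posterior Inverse-Gamma(11, 2189/32)
obs 9: x=3 → posterior Inverse-Gamma(23/2, 2225/32)
obs 10: x=0 → posterior Inverse-Gamma(12, 2261/32)
obs 11: x=-2 → posterior Inverse-Gamma(25/2, 2457/32)
obs 12: x=-6 → posterior Inverse-Gamma(13, 3357/32)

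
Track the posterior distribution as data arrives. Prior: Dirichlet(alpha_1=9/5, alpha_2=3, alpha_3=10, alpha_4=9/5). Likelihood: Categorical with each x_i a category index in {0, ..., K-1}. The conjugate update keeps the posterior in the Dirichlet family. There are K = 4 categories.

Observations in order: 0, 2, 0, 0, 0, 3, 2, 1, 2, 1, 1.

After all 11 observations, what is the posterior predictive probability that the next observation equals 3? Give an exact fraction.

7/69

obs 1: x=0 → posterior Dirichlet(14/5, 3, 10, 9/5)
obs 2: x=2 → posterior Dirichlet(14/5, 3, 11, 9/5)
obs 3: x=0 → posterior Dirichlet(19/5, 3, 11, 9/5)
obs 4: x=0 → posterior Dirichlet(24/5, 3, 11, 9/5)
obs 5: x=0 → posterior Dirichlet(29/5, 3, 11, 9/5)
obs 6: x=3 → posterior Dirichlet(29/5, 3, 11, 14/5)
obs 7: x=2 → posterior Dirichlet(29/5, 3, 12, 14/5)
obs 8: x=1 → posterior Dirichlet(29/5, 4, 12, 14/5)
obs 9: x=2 → posterior Dirichlet(29/5, 4, 13, 14/5)
obs 10: x=1 → posterior Dirichlet(29/5, 5, 13, 14/5)
obs 11: x=1 → posterior Dirichlet(29/5, 6, 13, 14/5)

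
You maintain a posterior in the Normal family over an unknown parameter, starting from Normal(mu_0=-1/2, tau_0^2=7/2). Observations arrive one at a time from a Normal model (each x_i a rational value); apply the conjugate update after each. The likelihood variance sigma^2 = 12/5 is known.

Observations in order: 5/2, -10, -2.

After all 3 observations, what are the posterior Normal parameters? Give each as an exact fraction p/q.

mu_0=-689/258, tau_0^2=28/43

obs 1: x=5/2 → posterior Normal(151/118, 84/59)
obs 2: x=-10 → posterior Normal(-549/188, 42/47)
obs 3: x=-2 → posterior Normal(-689/258, 28/43)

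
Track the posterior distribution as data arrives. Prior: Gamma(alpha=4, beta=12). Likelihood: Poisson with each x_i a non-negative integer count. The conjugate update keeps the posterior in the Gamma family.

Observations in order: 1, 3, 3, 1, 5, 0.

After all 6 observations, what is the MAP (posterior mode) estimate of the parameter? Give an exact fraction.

8/9

obs 1: x=1 → posterior Gamma(5, 13)
obs 2: x=3 → posterior Gamma(8, 14)
obs 3: x=3 → posterior Gamma(11, 15)
obs 4: x=1 → posterior Gamma(12, 16)
obs 5: x=5 → posterior Gamma(17, 17)
obs 6: x=0 → posterior Gamma(17, 18)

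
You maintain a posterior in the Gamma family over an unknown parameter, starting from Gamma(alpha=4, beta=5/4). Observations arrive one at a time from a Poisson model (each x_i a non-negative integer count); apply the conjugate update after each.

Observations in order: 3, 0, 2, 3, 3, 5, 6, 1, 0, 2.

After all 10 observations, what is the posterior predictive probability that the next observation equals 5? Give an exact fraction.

213219281099249794796171900393009948730468750000000000000/2928644930813641516032715844013695341634232321209103400801

obs 1: x=3 → posterior Gamma(7, 9/4)
obs 2: x=0 → posterior Gamma(7, 13/4)
obs 3: x=2 → posterior Gamma(9, 17/4)
obs 4: x=3 → posterior Gamma(12, 21/4)
obs 5: x=3 → posterior Gamma(15, 25/4)
obs 6: x=5 → posterior Gamma(20, 29/4)
obs 7: x=6 → posterior Gamma(26, 33/4)
obs 8: x=1 → posterior Gamma(27, 37/4)
obs 9: x=0 → posterior Gamma(27, 41/4)
obs 10: x=2 → posterior Gamma(29, 45/4)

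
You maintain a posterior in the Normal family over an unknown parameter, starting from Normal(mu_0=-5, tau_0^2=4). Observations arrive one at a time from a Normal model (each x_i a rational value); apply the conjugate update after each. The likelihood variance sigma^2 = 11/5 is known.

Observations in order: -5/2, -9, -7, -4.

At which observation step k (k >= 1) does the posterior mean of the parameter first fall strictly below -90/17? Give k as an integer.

obs 1: x=-5/2 → posterior Normal(-105/31, 44/31)
obs 2: x=-9 → posterior Normal(-95/17, 44/51)
obs 3: x=-7 → posterior Normal(-425/71, 44/71)
obs 4: x=-4 → posterior Normal(-505/91, 44/91)

k = 2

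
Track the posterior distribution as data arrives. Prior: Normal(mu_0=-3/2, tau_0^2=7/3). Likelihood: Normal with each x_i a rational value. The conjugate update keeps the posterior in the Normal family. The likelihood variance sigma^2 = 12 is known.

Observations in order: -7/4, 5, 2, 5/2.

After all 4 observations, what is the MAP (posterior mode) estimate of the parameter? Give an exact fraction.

obs 1: x=-7/4 → posterior Normal(-265/172, 84/43)
obs 2: x=5 → posterior Normal(-5/8, 42/25)
obs 3: x=2 → posterior Normal(-23/76, 28/19)
obs 4: x=5/2 → posterior Normal(1/256, 21/16)

1/256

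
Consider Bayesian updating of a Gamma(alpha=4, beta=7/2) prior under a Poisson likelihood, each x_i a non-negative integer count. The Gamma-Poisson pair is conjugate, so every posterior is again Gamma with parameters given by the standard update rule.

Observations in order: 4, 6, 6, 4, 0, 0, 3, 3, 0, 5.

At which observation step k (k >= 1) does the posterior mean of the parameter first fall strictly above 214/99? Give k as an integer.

obs 1: x=4 → posterior Gamma(8, 9/2)
obs 2: x=6 → posterior Gamma(14, 11/2)
obs 3: x=6 → posterior Gamma(20, 13/2)
obs 4: x=4 → posterior Gamma(24, 15/2)
obs 5: x=0 → posterior Gamma(24, 17/2)
obs 6: x=0 → posterior Gamma(24, 19/2)
obs 7: x=3 → posterior Gamma(27, 21/2)
obs 8: x=3 → posterior Gamma(30, 23/2)
obs 9: x=0 → posterior Gamma(30, 25/2)
obs 10: x=5 → posterior Gamma(35, 27/2)

k = 2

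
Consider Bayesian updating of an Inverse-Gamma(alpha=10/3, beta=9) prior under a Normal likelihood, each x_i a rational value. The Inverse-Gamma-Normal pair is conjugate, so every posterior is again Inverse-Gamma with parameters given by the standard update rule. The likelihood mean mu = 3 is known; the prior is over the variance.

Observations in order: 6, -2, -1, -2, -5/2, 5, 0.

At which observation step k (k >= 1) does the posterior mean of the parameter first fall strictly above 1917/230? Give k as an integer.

obs 1: x=6 → posterior Inverse-Gamma(23/6, 27/2)
obs 2: x=-2 → posterior Inverse-Gamma(13/3, 26)
obs 3: x=-1 → posterior Inverse-Gamma(29/6, 34)
obs 4: x=-2 → posterior Inverse-Gamma(16/3, 93/2)
obs 5: x=-5/2 → posterior Inverse-Gamma(35/6, 493/8)
obs 6: x=5 → posterior Inverse-Gamma(19/3, 509/8)
obs 7: x=0 → posterior Inverse-Gamma(41/6, 545/8)

k = 3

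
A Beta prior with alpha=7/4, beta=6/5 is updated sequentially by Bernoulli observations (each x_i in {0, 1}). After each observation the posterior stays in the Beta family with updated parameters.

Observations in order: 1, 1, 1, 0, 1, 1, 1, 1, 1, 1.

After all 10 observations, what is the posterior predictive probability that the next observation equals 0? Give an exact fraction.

44/259

obs 1: x=1 → posterior Beta(11/4, 6/5)
obs 2: x=1 → posterior Beta(15/4, 6/5)
obs 3: x=1 → posterior Beta(19/4, 6/5)
obs 4: x=0 → posterior Beta(19/4, 11/5)
obs 5: x=1 → posterior Beta(23/4, 11/5)
obs 6: x=1 → posterior Beta(27/4, 11/5)
obs 7: x=1 → posterior Beta(31/4, 11/5)
obs 8: x=1 → posterior Beta(35/4, 11/5)
obs 9: x=1 → posterior Beta(39/4, 11/5)
obs 10: x=1 → posterior Beta(43/4, 11/5)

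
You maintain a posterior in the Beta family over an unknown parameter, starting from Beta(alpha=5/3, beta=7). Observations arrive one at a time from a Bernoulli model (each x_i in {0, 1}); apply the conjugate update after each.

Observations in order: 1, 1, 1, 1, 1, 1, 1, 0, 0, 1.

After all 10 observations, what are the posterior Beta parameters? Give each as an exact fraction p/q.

obs 1: x=1 → posterior Beta(8/3, 7)
obs 2: x=1 → posterior Beta(11/3, 7)
obs 3: x=1 → posterior Beta(14/3, 7)
obs 4: x=1 → posterior Beta(17/3, 7)
obs 5: x=1 → posterior Beta(20/3, 7)
obs 6: x=1 → posterior Beta(23/3, 7)
obs 7: x=1 → posterior Beta(26/3, 7)
obs 8: x=0 → posterior Beta(26/3, 8)
obs 9: x=0 → posterior Beta(26/3, 9)
obs 10: x=1 → posterior Beta(29/3, 9)

alpha=29/3, beta=9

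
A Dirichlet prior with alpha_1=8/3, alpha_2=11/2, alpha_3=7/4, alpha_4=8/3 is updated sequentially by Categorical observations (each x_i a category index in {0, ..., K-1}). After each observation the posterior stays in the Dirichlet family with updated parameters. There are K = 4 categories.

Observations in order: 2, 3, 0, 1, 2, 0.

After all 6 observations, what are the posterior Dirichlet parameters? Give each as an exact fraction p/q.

obs 1: x=2 → posterior Dirichlet(8/3, 11/2, 11/4, 8/3)
obs 2: x=3 → posterior Dirichlet(8/3, 11/2, 11/4, 11/3)
obs 3: x=0 → posterior Dirichlet(11/3, 11/2, 11/4, 11/3)
obs 4: x=1 → posterior Dirichlet(11/3, 13/2, 11/4, 11/3)
obs 5: x=2 → posterior Dirichlet(11/3, 13/2, 15/4, 11/3)
obs 6: x=0 → posterior Dirichlet(14/3, 13/2, 15/4, 11/3)

alpha_1=14/3, alpha_2=13/2, alpha_3=15/4, alpha_4=11/3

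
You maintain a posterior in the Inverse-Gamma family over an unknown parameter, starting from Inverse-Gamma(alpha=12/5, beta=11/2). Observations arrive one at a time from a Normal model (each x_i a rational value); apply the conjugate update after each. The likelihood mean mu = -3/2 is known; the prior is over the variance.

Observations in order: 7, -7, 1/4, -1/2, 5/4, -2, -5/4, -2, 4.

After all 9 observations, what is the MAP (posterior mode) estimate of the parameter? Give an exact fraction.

12475/1264

obs 1: x=7 → posterior Inverse-Gamma(29/10, 333/8)
obs 2: x=-7 → posterior Inverse-Gamma(17/5, 227/4)
obs 3: x=1/4 → posterior Inverse-Gamma(39/10, 1865/32)
obs 4: x=-1/2 → posterior Inverse-Gamma(22/5, 1881/32)
obs 5: x=5/4 → posterior Inverse-Gamma(49/10, 1001/16)
obs 6: x=-2 → posterior Inverse-Gamma(27/5, 1003/16)
obs 7: x=-5/4 → posterior Inverse-Gamma(59/10, 2007/32)
obs 8: x=-2 → posterior Inverse-Gamma(32/5, 2011/32)
obs 9: x=4 → posterior Inverse-Gamma(69/10, 2495/32)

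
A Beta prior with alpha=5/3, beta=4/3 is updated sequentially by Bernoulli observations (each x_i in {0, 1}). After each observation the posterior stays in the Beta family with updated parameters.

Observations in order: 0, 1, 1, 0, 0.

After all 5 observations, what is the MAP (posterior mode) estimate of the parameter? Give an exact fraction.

4/9

obs 1: x=0 → posterior Beta(5/3, 7/3)
obs 2: x=1 → posterior Beta(8/3, 7/3)
obs 3: x=1 → posterior Beta(11/3, 7/3)
obs 4: x=0 → posterior Beta(11/3, 10/3)
obs 5: x=0 → posterior Beta(11/3, 13/3)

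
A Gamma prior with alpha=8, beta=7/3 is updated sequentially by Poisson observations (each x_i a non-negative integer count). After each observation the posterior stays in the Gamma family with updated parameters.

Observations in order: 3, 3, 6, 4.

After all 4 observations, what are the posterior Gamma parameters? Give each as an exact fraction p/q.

obs 1: x=3 → posterior Gamma(11, 10/3)
obs 2: x=3 → posterior Gamma(14, 13/3)
obs 3: x=6 → posterior Gamma(20, 16/3)
obs 4: x=4 → posterior Gamma(24, 19/3)

alpha=24, beta=19/3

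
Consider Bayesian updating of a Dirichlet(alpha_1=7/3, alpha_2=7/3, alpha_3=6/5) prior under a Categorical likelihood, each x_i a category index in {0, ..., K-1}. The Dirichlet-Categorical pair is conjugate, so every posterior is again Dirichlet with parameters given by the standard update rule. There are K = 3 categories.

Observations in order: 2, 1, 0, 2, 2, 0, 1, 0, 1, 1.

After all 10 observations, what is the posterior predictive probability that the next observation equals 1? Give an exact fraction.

obs 1: x=2 → posterior Dirichlet(7/3, 7/3, 11/5)
obs 2: x=1 → posterior Dirichlet(7/3, 10/3, 11/5)
obs 3: x=0 → posterior Dirichlet(10/3, 10/3, 11/5)
obs 4: x=2 → posterior Dirichlet(10/3, 10/3, 16/5)
obs 5: x=2 → posterior Dirichlet(10/3, 10/3, 21/5)
obs 6: x=0 → posterior Dirichlet(13/3, 10/3, 21/5)
obs 7: x=1 → posterior Dirichlet(13/3, 13/3, 21/5)
obs 8: x=0 → posterior Dirichlet(16/3, 13/3, 21/5)
obs 9: x=1 → posterior Dirichlet(16/3, 16/3, 21/5)
obs 10: x=1 → posterior Dirichlet(16/3, 19/3, 21/5)

95/238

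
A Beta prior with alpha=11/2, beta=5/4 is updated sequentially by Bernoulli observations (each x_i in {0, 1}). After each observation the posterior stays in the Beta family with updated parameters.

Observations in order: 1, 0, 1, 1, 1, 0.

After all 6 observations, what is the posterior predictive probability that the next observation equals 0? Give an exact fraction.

obs 1: x=1 → posterior Beta(13/2, 5/4)
obs 2: x=0 → posterior Beta(13/2, 9/4)
obs 3: x=1 → posterior Beta(15/2, 9/4)
obs 4: x=1 → posterior Beta(17/2, 9/4)
obs 5: x=1 → posterior Beta(19/2, 9/4)
obs 6: x=0 → posterior Beta(19/2, 13/4)

13/51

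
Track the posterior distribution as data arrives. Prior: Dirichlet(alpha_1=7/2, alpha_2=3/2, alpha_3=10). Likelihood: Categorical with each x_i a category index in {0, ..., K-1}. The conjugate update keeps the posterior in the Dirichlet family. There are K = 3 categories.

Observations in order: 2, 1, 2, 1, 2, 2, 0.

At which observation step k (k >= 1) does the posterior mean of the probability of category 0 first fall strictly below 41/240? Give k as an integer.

obs 1: x=2 → posterior Dirichlet(7/2, 3/2, 11)
obs 2: x=1 → posterior Dirichlet(7/2, 5/2, 11)
obs 3: x=2 → posterior Dirichlet(7/2, 5/2, 12)
obs 4: x=1 → posterior Dirichlet(7/2, 7/2, 12)
obs 5: x=2 → posterior Dirichlet(7/2, 7/2, 13)
obs 6: x=2 → posterior Dirichlet(7/2, 7/2, 14)
obs 7: x=0 → posterior Dirichlet(9/2, 7/2, 14)

k = 6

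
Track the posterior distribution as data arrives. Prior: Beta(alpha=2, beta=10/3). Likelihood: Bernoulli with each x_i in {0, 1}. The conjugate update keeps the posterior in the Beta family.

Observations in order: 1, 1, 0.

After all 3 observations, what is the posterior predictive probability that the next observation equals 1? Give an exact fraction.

12/25

obs 1: x=1 → posterior Beta(3, 10/3)
obs 2: x=1 → posterior Beta(4, 10/3)
obs 3: x=0 → posterior Beta(4, 13/3)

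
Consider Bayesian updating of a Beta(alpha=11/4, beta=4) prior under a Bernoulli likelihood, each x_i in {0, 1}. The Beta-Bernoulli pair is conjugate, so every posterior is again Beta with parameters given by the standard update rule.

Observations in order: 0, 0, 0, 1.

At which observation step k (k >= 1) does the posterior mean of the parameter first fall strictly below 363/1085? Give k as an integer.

k = 2

obs 1: x=0 → posterior Beta(11/4, 5)
obs 2: x=0 → posterior Beta(11/4, 6)
obs 3: x=0 → posterior Beta(11/4, 7)
obs 4: x=1 → posterior Beta(15/4, 7)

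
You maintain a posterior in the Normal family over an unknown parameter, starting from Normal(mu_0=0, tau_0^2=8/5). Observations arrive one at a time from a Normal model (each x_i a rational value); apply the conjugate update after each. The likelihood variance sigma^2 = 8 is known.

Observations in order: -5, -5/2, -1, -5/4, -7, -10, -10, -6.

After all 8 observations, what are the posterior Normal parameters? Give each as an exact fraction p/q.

mu_0=-171/52, tau_0^2=8/13

obs 1: x=-5 → posterior Normal(-5/6, 4/3)
obs 2: x=-5/2 → posterior Normal(-15/14, 8/7)
obs 3: x=-1 → posterior Normal(-17/16, 1)
obs 4: x=-5/4 → posterior Normal(-13/12, 8/9)
obs 5: x=-7 → posterior Normal(-67/40, 4/5)
obs 6: x=-10 → posterior Normal(-107/44, 8/11)
obs 7: x=-10 → posterior Normal(-49/16, 2/3)
obs 8: x=-6 → posterior Normal(-171/52, 8/13)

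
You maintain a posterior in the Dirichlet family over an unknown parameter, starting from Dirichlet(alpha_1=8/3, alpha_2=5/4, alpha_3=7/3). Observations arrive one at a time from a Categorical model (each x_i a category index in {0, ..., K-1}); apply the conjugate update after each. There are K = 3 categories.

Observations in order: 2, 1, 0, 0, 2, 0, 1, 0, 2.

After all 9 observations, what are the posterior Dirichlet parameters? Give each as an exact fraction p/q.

obs 1: x=2 → posterior Dirichlet(8/3, 5/4, 10/3)
obs 2: x=1 → posterior Dirichlet(8/3, 9/4, 10/3)
obs 3: x=0 → posterior Dirichlet(11/3, 9/4, 10/3)
obs 4: x=0 → posterior Dirichlet(14/3, 9/4, 10/3)
obs 5: x=2 → posterior Dirichlet(14/3, 9/4, 13/3)
obs 6: x=0 → posterior Dirichlet(17/3, 9/4, 13/3)
obs 7: x=1 → posterior Dirichlet(17/3, 13/4, 13/3)
obs 8: x=0 → posterior Dirichlet(20/3, 13/4, 13/3)
obs 9: x=2 → posterior Dirichlet(20/3, 13/4, 16/3)

alpha_1=20/3, alpha_2=13/4, alpha_3=16/3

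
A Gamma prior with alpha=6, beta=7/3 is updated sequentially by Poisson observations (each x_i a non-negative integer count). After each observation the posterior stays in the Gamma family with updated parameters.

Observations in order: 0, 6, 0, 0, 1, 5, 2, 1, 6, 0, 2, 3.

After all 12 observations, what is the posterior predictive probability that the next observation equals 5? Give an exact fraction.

53429241414280031611446337052463301624763741349000937585983/1039656310283033335347393784357652406382087216686595296985088

obs 1: x=0 → posterior Gamma(6, 10/3)
obs 2: x=6 → posterior Gamma(12, 13/3)
obs 3: x=0 → posterior Gamma(12, 16/3)
obs 4: x=0 → posterior Gamma(12, 19/3)
obs 5: x=1 → posterior Gamma(13, 22/3)
obs 6: x=5 → posterior Gamma(18, 25/3)
obs 7: x=2 → posterior Gamma(20, 28/3)
obs 8: x=1 → posterior Gamma(21, 31/3)
obs 9: x=6 → posterior Gamma(27, 34/3)
obs 10: x=0 → posterior Gamma(27, 37/3)
obs 11: x=2 → posterior Gamma(29, 40/3)
obs 12: x=3 → posterior Gamma(32, 43/3)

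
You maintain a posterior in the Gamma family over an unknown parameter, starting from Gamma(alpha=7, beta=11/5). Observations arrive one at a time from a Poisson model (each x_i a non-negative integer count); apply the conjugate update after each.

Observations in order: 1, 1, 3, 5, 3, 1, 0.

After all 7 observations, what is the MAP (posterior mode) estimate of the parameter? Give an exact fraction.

50/23

obs 1: x=1 → posterior Gamma(8, 16/5)
obs 2: x=1 → posterior Gamma(9, 21/5)
obs 3: x=3 → posterior Gamma(12, 26/5)
obs 4: x=5 → posterior Gamma(17, 31/5)
obs 5: x=3 → posterior Gamma(20, 36/5)
obs 6: x=1 → posterior Gamma(21, 41/5)
obs 7: x=0 → posterior Gamma(21, 46/5)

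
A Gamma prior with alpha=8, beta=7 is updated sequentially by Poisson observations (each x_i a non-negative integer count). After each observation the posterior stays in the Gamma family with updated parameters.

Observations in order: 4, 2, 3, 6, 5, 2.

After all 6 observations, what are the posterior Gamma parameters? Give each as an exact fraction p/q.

alpha=30, beta=13

obs 1: x=4 → posterior Gamma(12, 8)
obs 2: x=2 → posterior Gamma(14, 9)
obs 3: x=3 → posterior Gamma(17, 10)
obs 4: x=6 → posterior Gamma(23, 11)
obs 5: x=5 → posterior Gamma(28, 12)
obs 6: x=2 → posterior Gamma(30, 13)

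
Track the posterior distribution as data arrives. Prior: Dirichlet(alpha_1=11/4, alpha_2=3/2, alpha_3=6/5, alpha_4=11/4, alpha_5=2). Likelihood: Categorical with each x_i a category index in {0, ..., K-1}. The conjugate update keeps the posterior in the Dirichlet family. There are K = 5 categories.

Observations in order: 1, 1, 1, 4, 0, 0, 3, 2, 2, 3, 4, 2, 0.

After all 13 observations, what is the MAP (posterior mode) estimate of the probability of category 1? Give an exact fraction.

5/26

obs 1: x=1 → posterior Dirichlet(11/4, 5/2, 6/5, 11/4, 2)
obs 2: x=1 → posterior Dirichlet(11/4, 7/2, 6/5, 11/4, 2)
obs 3: x=1 → posterior Dirichlet(11/4, 9/2, 6/5, 11/4, 2)
obs 4: x=4 → posterior Dirichlet(11/4, 9/2, 6/5, 11/4, 3)
obs 5: x=0 → posterior Dirichlet(15/4, 9/2, 6/5, 11/4, 3)
obs 6: x=0 → posterior Dirichlet(19/4, 9/2, 6/5, 11/4, 3)
obs 7: x=3 → posterior Dirichlet(19/4, 9/2, 6/5, 15/4, 3)
obs 8: x=2 → posterior Dirichlet(19/4, 9/2, 11/5, 15/4, 3)
obs 9: x=2 → posterior Dirichlet(19/4, 9/2, 16/5, 15/4, 3)
obs 10: x=3 → posterior Dirichlet(19/4, 9/2, 16/5, 19/4, 3)
obs 11: x=4 → posterior Dirichlet(19/4, 9/2, 16/5, 19/4, 4)
obs 12: x=2 → posterior Dirichlet(19/4, 9/2, 21/5, 19/4, 4)
obs 13: x=0 → posterior Dirichlet(23/4, 9/2, 21/5, 19/4, 4)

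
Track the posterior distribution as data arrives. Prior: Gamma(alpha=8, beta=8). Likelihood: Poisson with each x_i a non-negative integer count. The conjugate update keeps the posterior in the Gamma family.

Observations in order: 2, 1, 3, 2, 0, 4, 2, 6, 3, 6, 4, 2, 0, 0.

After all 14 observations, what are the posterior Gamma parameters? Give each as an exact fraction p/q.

obs 1: x=2 → posterior Gamma(10, 9)
obs 2: x=1 → posterior Gamma(11, 10)
obs 3: x=3 → posterior Gamma(14, 11)
obs 4: x=2 → posterior Gamma(16, 12)
obs 5: x=0 → posterior Gamma(16, 13)
obs 6: x=4 → posterior Gamma(20, 14)
obs 7: x=2 → posterior Gamma(22, 15)
obs 8: x=6 → posterior Gamma(28, 16)
obs 9: x=3 → posterior Gamma(31, 17)
obs 10: x=6 → posterior Gamma(37, 18)
obs 11: x=4 → posterior Gamma(41, 19)
obs 12: x=2 → posterior Gamma(43, 20)
obs 13: x=0 → posterior Gamma(43, 21)
obs 14: x=0 → posterior Gamma(43, 22)

alpha=43, beta=22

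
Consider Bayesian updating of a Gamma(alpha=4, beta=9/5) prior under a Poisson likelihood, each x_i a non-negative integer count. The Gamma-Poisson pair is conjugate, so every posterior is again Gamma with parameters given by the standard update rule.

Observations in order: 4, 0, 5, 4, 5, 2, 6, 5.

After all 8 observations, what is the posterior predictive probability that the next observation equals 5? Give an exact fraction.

28688612205587854207977767511766620226337407718596214440977113365625/219537079998794912630508146207590666340223102352957084561342898110464

obs 1: x=4 → posterior Gamma(8, 14/5)
obs 2: x=0 → posterior Gamma(8, 19/5)
obs 3: x=5 → posterior Gamma(13, 24/5)
obs 4: x=4 → posterior Gamma(17, 29/5)
obs 5: x=5 → posterior Gamma(22, 34/5)
obs 6: x=2 → posterior Gamma(24, 39/5)
obs 7: x=6 → posterior Gamma(30, 44/5)
obs 8: x=5 → posterior Gamma(35, 49/5)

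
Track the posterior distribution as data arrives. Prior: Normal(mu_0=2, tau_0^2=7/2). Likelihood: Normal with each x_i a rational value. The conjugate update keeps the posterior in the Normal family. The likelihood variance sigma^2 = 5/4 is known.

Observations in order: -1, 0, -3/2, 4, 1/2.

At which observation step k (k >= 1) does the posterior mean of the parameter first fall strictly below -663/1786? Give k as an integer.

obs 1: x=-1 → posterior Normal(-4/19, 35/38)
obs 2: x=0 → posterior Normal(-4/33, 35/66)
obs 3: x=-3/2 → posterior Normal(-25/47, 35/94)
obs 4: x=4 → posterior Normal(31/61, 35/122)
obs 5: x=1/2 → posterior Normal(38/75, 7/30)

k = 3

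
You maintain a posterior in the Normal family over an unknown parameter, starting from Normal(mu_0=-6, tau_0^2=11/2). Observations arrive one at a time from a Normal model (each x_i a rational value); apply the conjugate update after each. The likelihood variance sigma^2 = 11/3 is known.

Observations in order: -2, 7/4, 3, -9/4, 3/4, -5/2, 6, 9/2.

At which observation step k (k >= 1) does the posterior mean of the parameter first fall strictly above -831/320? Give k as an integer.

obs 1: x=-2 → posterior Normal(-18/5, 11/5)
obs 2: x=7/4 → posterior Normal(-51/32, 11/8)
obs 3: x=3 → posterior Normal(-15/44, 1)
obs 4: x=-9/4 → posterior Normal(-3/4, 11/14)
obs 5: x=3/4 → posterior Normal(-33/68, 11/17)
obs 6: x=-5/2 → posterior Normal(-63/80, 11/20)
obs 7: x=6 → posterior Normal(9/92, 11/23)
obs 8: x=9/2 → posterior Normal(63/104, 11/26)

k = 2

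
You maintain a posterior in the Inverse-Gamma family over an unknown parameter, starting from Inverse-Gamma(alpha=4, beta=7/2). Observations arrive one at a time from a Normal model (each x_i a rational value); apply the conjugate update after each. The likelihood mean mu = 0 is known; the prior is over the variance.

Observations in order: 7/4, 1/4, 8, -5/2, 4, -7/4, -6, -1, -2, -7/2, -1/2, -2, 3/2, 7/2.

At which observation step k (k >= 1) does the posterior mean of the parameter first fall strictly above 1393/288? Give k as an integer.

k = 3

obs 1: x=7/4 → posterior Inverse-Gamma(9/2, 161/32)
obs 2: x=1/4 → posterior Inverse-Gamma(5, 81/16)
obs 3: x=8 → posterior Inverse-Gamma(11/2, 593/16)
obs 4: x=-5/2 → posterior Inverse-Gamma(6, 643/16)
obs 5: x=4 → posterior Inverse-Gamma(13/2, 771/16)
obs 6: x=-7/4 → posterior Inverse-Gamma(7, 1591/32)
obs 7: x=-6 → posterior Inverse-Gamma(15/2, 2167/32)
obs 8: x=-1 → posterior Inverse-Gamma(8, 2183/32)
obs 9: x=-2 → posterior Inverse-Gamma(17/2, 2247/32)
obs 10: x=-7/2 → posterior Inverse-Gamma(9, 2443/32)
obs 11: x=-1/2 → posterior Inverse-Gamma(19/2, 2447/32)
obs 12: x=-2 → posterior Inverse-Gamma(10, 2511/32)
obs 13: x=3/2 → posterior Inverse-Gamma(21/2, 2547/32)
obs 14: x=7/2 → posterior Inverse-Gamma(11, 2743/32)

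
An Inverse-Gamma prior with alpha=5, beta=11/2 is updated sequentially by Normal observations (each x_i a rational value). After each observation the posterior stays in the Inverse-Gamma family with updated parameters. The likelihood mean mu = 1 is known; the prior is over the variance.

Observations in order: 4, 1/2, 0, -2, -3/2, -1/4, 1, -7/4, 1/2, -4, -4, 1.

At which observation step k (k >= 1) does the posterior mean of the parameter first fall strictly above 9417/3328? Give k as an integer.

obs 1: x=4 → posterior Inverse-Gamma(11/2, 10)
obs 2: x=1/2 → posterior Inverse-Gamma(6, 81/8)
obs 3: x=0 → posterior Inverse-Gamma(13/2, 85/8)
obs 4: x=-2 → posterior Inverse-Gamma(7, 121/8)
obs 5: x=-3/2 → posterior Inverse-Gamma(15/2, 73/4)
obs 6: x=-1/4 → posterior Inverse-Gamma(8, 609/32)
obs 7: x=1 → posterior Inverse-Gamma(17/2, 609/32)
obs 8: x=-7/4 → posterior Inverse-Gamma(9, 365/16)
obs 9: x=1/2 → posterior Inverse-Gamma(19/2, 367/16)
obs 10: x=-4 → posterior Inverse-Gamma(10, 567/16)
obs 11: x=-4 → posterior Inverse-Gamma(21/2, 767/16)
obs 12: x=1 → posterior Inverse-Gamma(11, 767/16)

k = 8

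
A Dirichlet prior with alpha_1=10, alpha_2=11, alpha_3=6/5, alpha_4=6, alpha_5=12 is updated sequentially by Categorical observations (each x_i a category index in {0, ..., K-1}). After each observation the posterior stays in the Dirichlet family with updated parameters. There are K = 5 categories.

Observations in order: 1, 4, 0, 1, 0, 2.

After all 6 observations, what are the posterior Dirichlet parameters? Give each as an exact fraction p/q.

alpha_1=12, alpha_2=13, alpha_3=11/5, alpha_4=6, alpha_5=13

obs 1: x=1 → posterior Dirichlet(10, 12, 6/5, 6, 12)
obs 2: x=4 → posterior Dirichlet(10, 12, 6/5, 6, 13)
obs 3: x=0 → posterior Dirichlet(11, 12, 6/5, 6, 13)
obs 4: x=1 → posterior Dirichlet(11, 13, 6/5, 6, 13)
obs 5: x=0 → posterior Dirichlet(12, 13, 6/5, 6, 13)
obs 6: x=2 → posterior Dirichlet(12, 13, 11/5, 6, 13)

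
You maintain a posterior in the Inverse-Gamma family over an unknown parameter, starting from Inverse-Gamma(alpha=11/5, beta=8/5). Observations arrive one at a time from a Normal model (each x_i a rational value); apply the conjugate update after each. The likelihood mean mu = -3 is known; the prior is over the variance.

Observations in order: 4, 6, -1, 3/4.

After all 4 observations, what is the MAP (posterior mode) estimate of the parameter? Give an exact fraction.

12101/832

obs 1: x=4 → posterior Inverse-Gamma(27/10, 261/10)
obs 2: x=6 → posterior Inverse-Gamma(16/5, 333/5)
obs 3: x=-1 → posterior Inverse-Gamma(37/10, 343/5)
obs 4: x=3/4 → posterior Inverse-Gamma(21/5, 12101/160)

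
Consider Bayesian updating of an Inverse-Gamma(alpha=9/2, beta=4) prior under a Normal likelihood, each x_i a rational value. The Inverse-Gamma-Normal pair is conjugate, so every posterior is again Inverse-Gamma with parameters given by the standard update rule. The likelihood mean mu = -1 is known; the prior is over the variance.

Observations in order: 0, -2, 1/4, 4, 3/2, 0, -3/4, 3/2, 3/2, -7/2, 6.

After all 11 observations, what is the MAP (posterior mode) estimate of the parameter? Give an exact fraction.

893/176

obs 1: x=0 → posterior Inverse-Gamma(5, 9/2)
obs 2: x=-2 → posterior Inverse-Gamma(11/2, 5)
obs 3: x=1/4 → posterior Inverse-Gamma(6, 185/32)
obs 4: x=4 → posterior Inverse-Gamma(13/2, 585/32)
obs 5: x=3/2 → posterior Inverse-Gamma(7, 685/32)
obs 6: x=0 → posterior Inverse-Gamma(15/2, 701/32)
obs 7: x=-3/4 → posterior Inverse-Gamma(8, 351/16)
obs 8: x=3/2 → posterior Inverse-Gamma(17/2, 401/16)
obs 9: x=3/2 → posterior Inverse-Gamma(9, 451/16)
obs 10: x=-7/2 → posterior Inverse-Gamma(19/2, 501/16)
obs 11: x=6 → posterior Inverse-Gamma(10, 893/16)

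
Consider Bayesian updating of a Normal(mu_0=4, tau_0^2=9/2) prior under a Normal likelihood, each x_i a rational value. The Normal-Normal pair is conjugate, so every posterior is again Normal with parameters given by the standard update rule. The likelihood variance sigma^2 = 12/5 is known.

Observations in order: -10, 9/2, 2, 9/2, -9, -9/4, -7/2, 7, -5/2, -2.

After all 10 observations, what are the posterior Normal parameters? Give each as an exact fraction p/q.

obs 1: x=-10 → posterior Normal(-118/23, 36/23)
obs 2: x=9/2 → posterior Normal(-101/76, 18/19)
obs 3: x=2 → posterior Normal(-41/106, 36/53)
obs 4: x=9/2 → posterior Normal(47/68, 9/17)
obs 5: x=-9 → posterior Normal(-88/83, 36/83)
obs 6: x=-9/4 → posterior Normal(-487/392, 18/49)
obs 7: x=-7/2 → posterior Normal(-697/452, 36/113)
obs 8: x=7 → posterior Normal(-277/512, 9/32)
obs 9: x=-5/2 → posterior Normal(-427/572, 36/143)
obs 10: x=-2 → posterior Normal(-547/632, 18/79)

mu_0=-547/632, tau_0^2=18/79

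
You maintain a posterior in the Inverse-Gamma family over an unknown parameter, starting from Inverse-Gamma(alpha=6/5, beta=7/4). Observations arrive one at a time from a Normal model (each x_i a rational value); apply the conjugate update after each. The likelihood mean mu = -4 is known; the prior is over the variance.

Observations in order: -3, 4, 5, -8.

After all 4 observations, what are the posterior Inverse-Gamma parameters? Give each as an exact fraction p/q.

alpha=16/5, beta=331/4

obs 1: x=-3 → posterior Inverse-Gamma(17/10, 9/4)
obs 2: x=4 → posterior Inverse-Gamma(11/5, 137/4)
obs 3: x=5 → posterior Inverse-Gamma(27/10, 299/4)
obs 4: x=-8 → posterior Inverse-Gamma(16/5, 331/4)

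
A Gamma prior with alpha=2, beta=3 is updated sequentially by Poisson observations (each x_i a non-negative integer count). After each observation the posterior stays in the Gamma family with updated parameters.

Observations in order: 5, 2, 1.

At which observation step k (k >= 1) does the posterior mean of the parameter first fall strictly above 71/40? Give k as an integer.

obs 1: x=5 → posterior Gamma(7, 4)
obs 2: x=2 → posterior Gamma(9, 5)
obs 3: x=1 → posterior Gamma(10, 6)

k = 2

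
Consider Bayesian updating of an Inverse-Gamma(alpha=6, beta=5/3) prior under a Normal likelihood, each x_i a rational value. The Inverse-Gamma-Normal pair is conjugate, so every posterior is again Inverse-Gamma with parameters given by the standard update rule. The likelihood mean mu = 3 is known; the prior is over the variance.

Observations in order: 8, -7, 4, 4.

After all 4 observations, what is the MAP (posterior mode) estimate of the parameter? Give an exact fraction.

obs 1: x=8 → posterior Inverse-Gamma(13/2, 85/6)
obs 2: x=-7 → posterior Inverse-Gamma(7, 385/6)
obs 3: x=4 → posterior Inverse-Gamma(15/2, 194/3)
obs 4: x=4 → posterior Inverse-Gamma(8, 391/6)

391/54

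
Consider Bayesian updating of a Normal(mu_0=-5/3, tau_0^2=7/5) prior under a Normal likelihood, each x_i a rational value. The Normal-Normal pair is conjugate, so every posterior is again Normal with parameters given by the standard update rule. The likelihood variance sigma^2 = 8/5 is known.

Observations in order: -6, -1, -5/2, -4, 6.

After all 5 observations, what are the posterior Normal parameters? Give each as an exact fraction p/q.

obs 1: x=-6 → posterior Normal(-166/45, 56/75)
obs 2: x=-1 → posterior Normal(-17/6, 28/55)
obs 3: x=-5/2 → posterior Normal(-479/174, 56/145)
obs 4: x=-4 → posterior Normal(-647/216, 14/45)
obs 5: x=6 → posterior Normal(-395/258, 56/215)

mu_0=-395/258, tau_0^2=56/215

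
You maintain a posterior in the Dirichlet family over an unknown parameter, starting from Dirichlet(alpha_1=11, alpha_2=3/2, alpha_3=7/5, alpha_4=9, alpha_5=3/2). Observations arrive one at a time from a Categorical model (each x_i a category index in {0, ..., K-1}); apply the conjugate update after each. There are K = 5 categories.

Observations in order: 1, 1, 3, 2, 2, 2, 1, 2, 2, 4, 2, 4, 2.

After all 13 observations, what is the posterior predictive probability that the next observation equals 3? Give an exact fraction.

obs 1: x=1 → posterior Dirichlet(11, 5/2, 7/5, 9, 3/2)
obs 2: x=1 → posterior Dirichlet(11, 7/2, 7/5, 9, 3/2)
obs 3: x=3 → posterior Dirichlet(11, 7/2, 7/5, 10, 3/2)
obs 4: x=2 → posterior Dirichlet(11, 7/2, 12/5, 10, 3/2)
obs 5: x=2 → posterior Dirichlet(11, 7/2, 17/5, 10, 3/2)
obs 6: x=2 → posterior Dirichlet(11, 7/2, 22/5, 10, 3/2)
obs 7: x=1 → posterior Dirichlet(11, 9/2, 22/5, 10, 3/2)
obs 8: x=2 → posterior Dirichlet(11, 9/2, 27/5, 10, 3/2)
obs 9: x=2 → posterior Dirichlet(11, 9/2, 32/5, 10, 3/2)
obs 10: x=4 → posterior Dirichlet(11, 9/2, 32/5, 10, 5/2)
obs 11: x=2 → posterior Dirichlet(11, 9/2, 37/5, 10, 5/2)
obs 12: x=4 → posterior Dirichlet(11, 9/2, 37/5, 10, 7/2)
obs 13: x=2 → posterior Dirichlet(11, 9/2, 42/5, 10, 7/2)

50/187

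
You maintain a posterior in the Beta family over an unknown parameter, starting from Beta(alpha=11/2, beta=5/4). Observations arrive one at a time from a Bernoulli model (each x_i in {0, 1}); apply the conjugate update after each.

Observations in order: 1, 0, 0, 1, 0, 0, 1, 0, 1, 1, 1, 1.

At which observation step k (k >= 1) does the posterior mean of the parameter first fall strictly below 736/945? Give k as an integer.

obs 1: x=1 → posterior Beta(13/2, 5/4)
obs 2: x=0 → posterior Beta(13/2, 9/4)
obs 3: x=0 → posterior Beta(13/2, 13/4)
obs 4: x=1 → posterior Beta(15/2, 13/4)
obs 5: x=0 → posterior Beta(15/2, 17/4)
obs 6: x=0 → posterior Beta(15/2, 21/4)
obs 7: x=1 → posterior Beta(17/2, 21/4)
obs 8: x=0 → posterior Beta(17/2, 25/4)
obs 9: x=1 → posterior Beta(19/2, 25/4)
obs 10: x=1 → posterior Beta(21/2, 25/4)
obs 11: x=1 → posterior Beta(23/2, 25/4)
obs 12: x=1 → posterior Beta(25/2, 25/4)

k = 2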